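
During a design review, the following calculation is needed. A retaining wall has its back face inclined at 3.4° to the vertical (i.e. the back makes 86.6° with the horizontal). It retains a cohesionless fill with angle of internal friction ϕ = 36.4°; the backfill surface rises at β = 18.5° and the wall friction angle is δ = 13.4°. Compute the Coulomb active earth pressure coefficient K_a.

K_a = sin²(α+φ) / [sin²α · sin(α−δ) · (1 + √{sin(φ+δ)sin(φ−β) / (sin(α−δ)sin(α+β))})²].
With α = 86.6°, φ = 36.4°, δ = 13.4°, β = 18.5°: K_a = 0.3260.

0.326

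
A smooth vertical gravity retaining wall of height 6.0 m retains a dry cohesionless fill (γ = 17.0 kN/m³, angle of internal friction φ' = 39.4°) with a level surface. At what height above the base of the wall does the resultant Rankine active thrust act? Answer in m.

K_a = 0.2234.
The pressure distribution is triangular, so the resultant acts at H/3 above the base = 6.0/3 = 2.000 m.

2.00 m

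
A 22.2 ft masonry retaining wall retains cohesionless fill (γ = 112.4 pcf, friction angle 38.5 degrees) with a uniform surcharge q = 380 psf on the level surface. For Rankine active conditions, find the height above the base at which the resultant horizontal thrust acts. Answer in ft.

K_a = 0.2327.
Triangular part P₁ = ½K_aγH² = 6444 at H/3 = 7.400 ft; rectangular part P₂ = K_a q H = 1963 at H/2 = 11.10 ft.
ȳ = (P₁·7.400 + P₂·11.10)/(P₁+P₂) = 8.264 ft.

8.26 ft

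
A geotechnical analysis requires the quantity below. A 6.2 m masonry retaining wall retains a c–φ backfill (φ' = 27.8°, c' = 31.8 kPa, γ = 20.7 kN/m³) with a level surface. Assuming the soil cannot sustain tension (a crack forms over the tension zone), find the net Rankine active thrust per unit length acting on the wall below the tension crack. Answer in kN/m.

4.61 kN/m

K_a = 0.3639; √K_a = 0.6032.
Tension-crack depth z_c = 2c/(γ√K_a) = 2×31.8/(20.7×0.6032) = 5.093 m.
σ_a at base = K_a γ H − 2c√K_a = 0.3639×20.7×6.2 − 2×31.8×0.6032 = 8.337 kPa.
P_a = ½ × 8.337 × (H − z_c) = 0.5×8.337×1.107 = 4.613 kN/m.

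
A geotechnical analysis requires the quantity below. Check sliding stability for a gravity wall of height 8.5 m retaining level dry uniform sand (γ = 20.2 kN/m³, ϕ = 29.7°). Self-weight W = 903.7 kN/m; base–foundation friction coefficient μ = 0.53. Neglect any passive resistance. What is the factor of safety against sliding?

1.95

K_a = tan²(45° − 29.7°/2) = 0.3374.
P_a = ½K_aγH² = 0.5×0.3374×20.2×8.5² = 246.2 kN/m, acting at H/3 = 2.833 m above the base.
FS_sliding = μW / P_a = 0.53×903.7 / 246.2 = 1.945.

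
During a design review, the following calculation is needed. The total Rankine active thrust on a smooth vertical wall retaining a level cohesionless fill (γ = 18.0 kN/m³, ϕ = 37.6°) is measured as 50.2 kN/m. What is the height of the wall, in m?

4.80 m

K_a = 0.2421. P_a = ½ K_a γ H² ⇒ H = √(2P_a/(K_a γ)).
H = √(2×50.2/(0.2421×18.0)) = 4.800 m.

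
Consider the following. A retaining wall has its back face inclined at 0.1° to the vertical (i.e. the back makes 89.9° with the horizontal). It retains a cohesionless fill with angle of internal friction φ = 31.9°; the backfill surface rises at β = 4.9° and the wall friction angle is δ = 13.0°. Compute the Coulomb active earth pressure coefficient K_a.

K_a = sin²(α+φ) / [sin²α · sin(α−δ) · (1 + √{sin(φ+δ)sin(φ−β) / (sin(α−δ)sin(α+β))})²].
With α = 89.9°, φ = 31.9°, δ = 13.0°, β = 4.9°: K_a = 0.2991.

0.299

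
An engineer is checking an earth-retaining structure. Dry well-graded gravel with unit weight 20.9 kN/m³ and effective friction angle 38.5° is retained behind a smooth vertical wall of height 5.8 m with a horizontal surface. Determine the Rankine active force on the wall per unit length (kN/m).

K_a = tan²(45° − φ/2) = 0.2327.
P_a = ½ K_a γ H² = 0.5 × 0.2327 × 20.9 × 5.8² = 81.79 kN/m.

81.8 kN/m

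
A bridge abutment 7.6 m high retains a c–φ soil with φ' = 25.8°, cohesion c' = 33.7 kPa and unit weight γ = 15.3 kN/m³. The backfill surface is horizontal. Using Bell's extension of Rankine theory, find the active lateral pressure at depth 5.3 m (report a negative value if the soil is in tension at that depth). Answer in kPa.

-10.4 kPa

K_a = (1 − sin φ)/(1 + sin φ) = 0.3935.
σ_a = K_a γ z − 2c√K_a = 0.3935×15.3×5.3 − 2×33.7×0.6273 = -10.37 kPa.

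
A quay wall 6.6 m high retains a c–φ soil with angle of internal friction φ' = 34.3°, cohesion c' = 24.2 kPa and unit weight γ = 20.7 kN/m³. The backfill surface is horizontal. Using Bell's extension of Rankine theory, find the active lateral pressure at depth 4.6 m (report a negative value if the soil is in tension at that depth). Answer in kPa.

K_a = (1 − sin φ)/(1 + sin φ) = 0.2792.
σ_a = K_a γ z − 2c√K_a = 0.2792×20.7×4.6 − 2×24.2×0.5284 = 1.009 kPa.

1.01 kPa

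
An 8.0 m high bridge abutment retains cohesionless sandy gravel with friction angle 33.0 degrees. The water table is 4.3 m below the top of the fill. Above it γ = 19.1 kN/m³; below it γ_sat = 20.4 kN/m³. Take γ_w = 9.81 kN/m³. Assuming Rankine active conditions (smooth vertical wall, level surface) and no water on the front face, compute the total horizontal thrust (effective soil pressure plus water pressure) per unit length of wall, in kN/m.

K_a = tan²(45° − φ/2) = 0.2948.
γ' = 20.4 − 9.81 = 10.59 kN/m³. Depth below WT = 3.7 m.
σ'_h at WT = K_a γ d_w = 24.21 kPa; at base = 24.21 + K_a γ' × 3.7 = 35.76 kPa.
P₁ (0–4.3 m) = ½×24.21×4.3 = 52.06. P₂ (4.3–8.0 m) = ½(24.21+35.76)×3.7 = 111.0.
P_w = ½ γ_w h₂² = 0.5×9.81×3.7² = 67.15. Total = 52.06+111.0+67.15 = 230.2 kN/m.

230 kN/m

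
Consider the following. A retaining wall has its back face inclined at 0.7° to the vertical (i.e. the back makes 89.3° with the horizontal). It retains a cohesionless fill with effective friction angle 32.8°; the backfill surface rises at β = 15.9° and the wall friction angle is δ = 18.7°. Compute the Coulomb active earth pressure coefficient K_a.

0.338

K_a = sin²(α+φ) / [sin²α · sin(α−δ) · (1 + √{sin(φ+δ)sin(φ−β) / (sin(α−δ)sin(α+β))})²].
With α = 89.3°, φ = 32.8°, δ = 18.7°, β = 15.9°: K_a = 0.3382.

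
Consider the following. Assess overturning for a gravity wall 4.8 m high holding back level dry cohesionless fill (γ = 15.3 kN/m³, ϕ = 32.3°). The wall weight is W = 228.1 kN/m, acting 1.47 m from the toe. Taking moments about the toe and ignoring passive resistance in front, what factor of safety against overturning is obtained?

K_a = tan²(45° − 32.3°/2) = 0.3035.
P_a = ½K_aγH² = 0.5×0.3035×15.3×4.8² = 53.49 kN/m, acting at H/3 = 1.600 m above the base.
Overturning moment M_o = P_a × H/3 = 53.49 × 1.600 = 85.58.
Resisting moment M_r = W × 1.47 = 228.1 × 1.47 = 335.3.
FS_overturning = M_r/M_o = 335.3/85.58 = 3.918.

3.92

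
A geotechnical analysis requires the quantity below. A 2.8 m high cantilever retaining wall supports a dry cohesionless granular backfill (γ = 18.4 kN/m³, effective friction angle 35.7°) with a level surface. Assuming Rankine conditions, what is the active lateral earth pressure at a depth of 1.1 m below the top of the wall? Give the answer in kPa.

5.32 kPa

K_a = (1 − sin φ)/(1 + sin φ) = 0.2630.
σ_h = K_a γ z = 0.2630 × 18.4 × 1.1 = 5.323 kPa.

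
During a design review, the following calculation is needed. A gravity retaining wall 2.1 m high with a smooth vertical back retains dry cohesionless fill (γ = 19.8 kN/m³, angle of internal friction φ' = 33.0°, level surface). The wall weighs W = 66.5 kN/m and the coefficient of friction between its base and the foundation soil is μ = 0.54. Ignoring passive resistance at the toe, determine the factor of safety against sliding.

2.79

K_a = tan²(45° − 33.0°/2) = 0.2948.
P_a = ½K_aγH² = 0.5×0.2948×19.8×2.1² = 12.87 kN/m, acting at H/3 = 0.7000 m above the base.
FS_sliding = μW / P_a = 0.54×66.5 / 12.87 = 2.790.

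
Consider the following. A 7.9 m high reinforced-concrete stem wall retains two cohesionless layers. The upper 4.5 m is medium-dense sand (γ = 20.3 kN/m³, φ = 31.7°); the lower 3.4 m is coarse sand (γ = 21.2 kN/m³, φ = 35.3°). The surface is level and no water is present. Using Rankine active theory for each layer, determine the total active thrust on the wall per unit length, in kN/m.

K_a1 = tan²(45°−31.7°/2) = 0.3111; K_a2 = tan²(45°−35.3°/2) = 0.2675.
Layer 1: σ at base = K_a1 γ₁ h₁ = 28.42 kPa; P₁ = ½×28.42×4.5 = 63.94.
Layer 2: σ_v at top = γ₁h₁ = 91.35; σ_h top = K_a2×91.35 = 24.44; σ_h base = K_a2×(91.35+21.2×3.4) = 43.72.
P₂ = ½(24.44+43.72)×3.4 = 115.9. Total P_a = 63.94+115.9 = 179.8 kN/m.

180 kN/m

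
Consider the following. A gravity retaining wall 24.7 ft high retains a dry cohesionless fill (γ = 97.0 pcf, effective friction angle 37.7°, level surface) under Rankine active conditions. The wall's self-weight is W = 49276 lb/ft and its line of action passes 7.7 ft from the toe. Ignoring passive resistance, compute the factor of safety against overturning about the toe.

K_a = tan²(45° − 37.7°/2) = 0.2411.
P_a = ½K_aγH² = 0.5×0.2411×97.0×24.7² = 7133 lb/ft, acting at H/3 = 8.233 ft above the base.
Overturning moment M_o = P_a × H/3 = 7133 × 8.233 = 58730.
Resisting moment M_r = W × 7.7 = 49276 × 7.7 = 379400.
FS_overturning = M_r/M_o = 379400/58730 = 6.461.

6.46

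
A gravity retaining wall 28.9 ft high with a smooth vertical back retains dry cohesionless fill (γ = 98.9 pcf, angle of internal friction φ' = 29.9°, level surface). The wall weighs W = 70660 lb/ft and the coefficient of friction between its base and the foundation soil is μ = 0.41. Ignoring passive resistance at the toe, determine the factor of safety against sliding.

K_a = tan²(45° − 29.9°/2) = 0.3347.
P_a = ½K_aγH² = 0.5×0.3347×98.9×28.9² = 13820 lb/ft, acting at H/3 = 9.633 ft above the base.
FS_sliding = μW / P_a = 0.41×70660 / 13820 = 2.096.

2.10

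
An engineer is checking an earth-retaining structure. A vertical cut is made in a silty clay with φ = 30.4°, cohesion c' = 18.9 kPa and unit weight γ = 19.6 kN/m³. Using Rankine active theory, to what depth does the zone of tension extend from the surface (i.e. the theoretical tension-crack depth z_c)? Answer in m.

3.37 m

K_a = tan²(45° − 30.4°/2) = 0.3280; √K_a = 0.5727.
The active pressure is zero where K_a γ z = 2c√K_a, so z_c = 2c/(γ√K_a) = 2×18.9/(19.6×0.5727) = 3.367 m.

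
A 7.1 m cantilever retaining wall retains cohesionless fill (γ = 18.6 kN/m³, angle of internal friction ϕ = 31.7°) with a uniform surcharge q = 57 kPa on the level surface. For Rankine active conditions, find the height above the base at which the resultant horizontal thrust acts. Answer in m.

2.91 m

K_a = 0.3111.
Triangular part P₁ = ½K_aγH² = 145.8 at H/3 = 2.367 m; rectangular part P₂ = K_a q H = 125.9 at H/2 = 3.550 m.
ȳ = (P₁·2.367 + P₂·3.550)/(P₁+P₂) = 2.915 m.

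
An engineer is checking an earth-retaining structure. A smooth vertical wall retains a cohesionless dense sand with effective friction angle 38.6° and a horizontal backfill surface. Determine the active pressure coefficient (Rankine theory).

0.232

K_a = tan²(45° − φ/2) = tan²(25.70°) = 0.2316.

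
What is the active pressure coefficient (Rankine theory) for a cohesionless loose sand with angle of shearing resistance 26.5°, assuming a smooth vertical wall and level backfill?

K_a = (1 − sin φ)/(1 + sin φ) = (1 − sin 26.5°)/(1 + sin 26.5°) = 0.3829.

0.383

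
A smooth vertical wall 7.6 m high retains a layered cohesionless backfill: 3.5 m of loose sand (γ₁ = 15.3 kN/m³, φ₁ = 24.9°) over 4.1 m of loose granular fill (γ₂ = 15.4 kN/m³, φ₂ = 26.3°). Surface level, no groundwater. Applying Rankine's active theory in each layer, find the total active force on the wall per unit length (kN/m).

K_a1 = tan²(45°−24.9°/2) = 0.4074; K_a2 = tan²(45°−26.3°/2) = 0.3859.
Layer 1: σ at base = K_a1 γ₁ h₁ = 21.82 kPa; P₁ = ½×21.82×3.5 = 38.18.
Layer 2: σ_v at top = γ₁h₁ = 53.55; σ_h top = K_a2×53.55 = 20.67; σ_h base = K_a2×(53.55+15.4×4.1) = 45.03.
P₂ = ½(20.67+45.03)×4.1 = 134.7. Total P_a = 38.18+134.7 = 172.9 kN/m.

173 kN/m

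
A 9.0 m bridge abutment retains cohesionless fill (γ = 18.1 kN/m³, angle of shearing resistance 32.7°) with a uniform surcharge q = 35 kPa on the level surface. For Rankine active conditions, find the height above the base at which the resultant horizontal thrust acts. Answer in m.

3.45 m

K_a = 0.2985.
Triangular part P₁ = ½K_aγH² = 218.8 at H/3 = 3.000 m; rectangular part P₂ = K_a q H = 94.03 at H/2 = 4.500 m.
ȳ = (P₁·3.000 + P₂·4.500)/(P₁+P₂) = 3.451 m.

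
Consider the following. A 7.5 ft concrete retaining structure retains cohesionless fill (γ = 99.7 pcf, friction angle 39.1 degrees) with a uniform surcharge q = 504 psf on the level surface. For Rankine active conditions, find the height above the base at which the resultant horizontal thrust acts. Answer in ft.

K_a = 0.2265.
Triangular part P₁ = ½K_aγH² = 635.1 at H/3 = 2.500 ft; rectangular part P₂ = K_a q H = 856.1 at H/2 = 3.750 ft.
ȳ = (P₁·2.500 + P₂·3.750)/(P₁+P₂) = 3.218 ft.

3.22 ft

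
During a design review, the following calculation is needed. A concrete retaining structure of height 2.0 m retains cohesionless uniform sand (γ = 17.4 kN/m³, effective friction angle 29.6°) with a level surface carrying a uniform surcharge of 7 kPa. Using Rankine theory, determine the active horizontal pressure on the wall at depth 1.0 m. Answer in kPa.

K_a = (1 − sin φ)/(1 + sin φ) = 0.3387.
σ_v = γz + q = 17.4 × 1.0 + 7 = 24.40 kPa.
σ_h = K_a σ_v = 0.3387 × 24.40 = 8.265 kPa.

8.27 kPa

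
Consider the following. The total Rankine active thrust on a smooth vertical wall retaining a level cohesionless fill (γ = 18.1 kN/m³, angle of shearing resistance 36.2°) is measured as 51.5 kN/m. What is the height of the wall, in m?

4.70 m

K_a = 0.2574. P_a = ½ K_a γ H² ⇒ H = √(2P_a/(K_a γ)).
H = √(2×51.5/(0.2574×18.1)) = 4.702 m.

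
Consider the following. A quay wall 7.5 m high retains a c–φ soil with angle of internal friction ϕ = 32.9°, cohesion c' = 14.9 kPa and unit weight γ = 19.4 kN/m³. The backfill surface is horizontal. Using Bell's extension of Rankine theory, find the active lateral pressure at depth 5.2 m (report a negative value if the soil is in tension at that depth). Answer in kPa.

K_a = (1 − sin φ)/(1 + sin φ) = 0.2960.
σ_a = K_a γ z − 2c√K_a = 0.2960×19.4×5.2 − 2×14.9×0.5441 = 13.65 kPa.

13.6 kPa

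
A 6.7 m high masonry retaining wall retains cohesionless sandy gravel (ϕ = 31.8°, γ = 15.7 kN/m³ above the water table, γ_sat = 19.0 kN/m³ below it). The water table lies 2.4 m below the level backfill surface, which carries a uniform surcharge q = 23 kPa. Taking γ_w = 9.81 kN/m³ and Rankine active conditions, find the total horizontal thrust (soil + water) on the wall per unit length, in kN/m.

229 kN/m

K_a = tan²(45° − φ/2) = 0.3098.
γ' = 19.0 − 9.81 = 9.190 kN/m³. h₂ = H − d_w = 4.3 m.
σ'_h: at surface K_a·q = 7.125; at WT K_a(q+γd_w) = 18.80; at base K_a(q+γd_w+γ'h₂) = 31.04 kPa.
P₁ = ½(7.125+18.80)×2.4 = 31.11; P₂ = ½(18.80+31.04)×4.3 = 107.2; P_w = ½γ_w h₂² = 90.69.
Total = 31.11+107.2+90.69 = 229.0 kN/m.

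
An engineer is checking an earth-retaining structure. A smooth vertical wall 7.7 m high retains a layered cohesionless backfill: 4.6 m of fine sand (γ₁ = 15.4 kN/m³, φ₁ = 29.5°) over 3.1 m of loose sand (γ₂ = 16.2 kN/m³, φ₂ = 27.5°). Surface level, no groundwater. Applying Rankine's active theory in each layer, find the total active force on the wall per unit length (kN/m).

K_a1 = tan²(45°−29.5°/2) = 0.3401; K_a2 = tan²(45°−27.5°/2) = 0.3682.
Layer 1: σ at base = K_a1 γ₁ h₁ = 24.09 kPa; P₁ = ½×24.09×4.6 = 55.41.
Layer 2: σ_v at top = γ₁h₁ = 70.84; σ_h top = K_a2×70.84 = 26.09; σ_h base = K_a2×(70.84+16.2×3.1) = 44.58.
P₂ = ½(26.09+44.58)×3.1 = 109.5. Total P_a = 55.41+109.5 = 164.9 kN/m.

165 kN/m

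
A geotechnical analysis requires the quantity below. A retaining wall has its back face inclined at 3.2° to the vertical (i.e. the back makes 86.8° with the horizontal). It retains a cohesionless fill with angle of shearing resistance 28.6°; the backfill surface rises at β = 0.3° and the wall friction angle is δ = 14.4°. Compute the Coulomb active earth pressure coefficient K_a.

0.343

K_a = sin²(α+φ) / [sin²α · sin(α−δ) · (1 + √{sin(φ+δ)sin(φ−β) / (sin(α−δ)sin(α+β))})²].
With α = 86.8°, φ = 28.6°, δ = 14.4°, β = 0.3°: K_a = 0.3428.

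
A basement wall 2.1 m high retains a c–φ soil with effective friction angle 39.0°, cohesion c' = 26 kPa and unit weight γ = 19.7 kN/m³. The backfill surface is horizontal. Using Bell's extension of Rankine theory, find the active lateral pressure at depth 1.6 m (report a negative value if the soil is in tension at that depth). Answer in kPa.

K_a = (1 − sin φ)/(1 + sin φ) = 0.2275.
σ_a = K_a γ z − 2c√K_a = 0.2275×19.7×1.6 − 2×26×0.4770 = -17.63 kPa.

-17.6 kPa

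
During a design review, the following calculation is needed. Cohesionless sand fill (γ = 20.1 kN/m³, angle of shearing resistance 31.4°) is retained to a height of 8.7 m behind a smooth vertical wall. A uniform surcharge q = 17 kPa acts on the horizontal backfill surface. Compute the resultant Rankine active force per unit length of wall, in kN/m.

K_a = tan²(45° − φ/2) = 0.3149.
Soil triangle: ½ K_a γ H² = 0.5×0.3149×20.1×8.7² = 239.6 kN/m.
Surcharge rectangle: K_a q H = 0.3149×17×8.7 = 46.58 kN/m.
Total = 239.6 + 46.58 = 286.1 kN/m.

286 kN/m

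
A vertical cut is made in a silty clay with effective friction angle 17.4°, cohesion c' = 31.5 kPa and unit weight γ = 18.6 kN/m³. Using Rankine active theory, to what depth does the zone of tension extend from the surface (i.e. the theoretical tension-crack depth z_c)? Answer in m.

4.61 m

K_a = tan²(45° − 17.4°/2) = 0.5396; √K_a = 0.7346.
The active pressure is zero where K_a γ z = 2c√K_a, so z_c = 2c/(γ√K_a) = 2×31.5/(18.6×0.7346) = 4.611 m.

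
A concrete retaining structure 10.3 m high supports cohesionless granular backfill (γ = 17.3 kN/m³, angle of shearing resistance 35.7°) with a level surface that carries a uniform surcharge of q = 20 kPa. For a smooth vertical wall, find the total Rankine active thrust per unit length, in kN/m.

296 kN/m

K_a = tan²(45° − φ/2) = 0.2630.
Soil triangle: ½ K_a γ H² = 0.5×0.2630×17.3×10.3² = 241.3 kN/m.
Surcharge rectangle: K_a q H = 0.2630×20×10.3 = 54.18 kN/m.
Total = 241.3 + 54.18 = 295.5 kN/m.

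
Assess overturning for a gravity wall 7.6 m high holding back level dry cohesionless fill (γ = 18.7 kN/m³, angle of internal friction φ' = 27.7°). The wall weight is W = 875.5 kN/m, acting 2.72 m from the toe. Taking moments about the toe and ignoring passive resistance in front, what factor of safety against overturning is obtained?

K_a = tan²(45° − 27.7°/2) = 0.3653.
P_a = ½K_aγH² = 0.5×0.3653×18.7×7.6² = 197.3 kN/m, acting at H/3 = 2.533 m above the base.
Overturning moment M_o = P_a × H/3 = 197.3 × 2.533 = 499.8.
Resisting moment M_r = W × 2.72 = 875.5 × 2.72 = 2381.
FS_overturning = M_r/M_o = 2381/499.8 = 4.764.

4.76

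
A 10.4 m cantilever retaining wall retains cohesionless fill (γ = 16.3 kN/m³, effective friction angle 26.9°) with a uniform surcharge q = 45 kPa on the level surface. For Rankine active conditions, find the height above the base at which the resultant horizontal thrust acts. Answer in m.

4.07 m

K_a = 0.3770.
Triangular part P₁ = ½K_aγH² = 332.3 at H/3 = 3.467 m; rectangular part P₂ = K_a q H = 176.4 at H/2 = 5.200 m.
ȳ = (P₁·3.467 + P₂·5.200)/(P₁+P₂) = 4.068 m.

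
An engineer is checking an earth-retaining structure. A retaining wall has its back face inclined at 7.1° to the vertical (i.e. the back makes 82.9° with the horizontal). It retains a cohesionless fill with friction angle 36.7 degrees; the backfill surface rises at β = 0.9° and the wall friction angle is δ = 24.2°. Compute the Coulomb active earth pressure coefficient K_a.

0.285

K_a = sin²(α+φ) / [sin²α · sin(α−δ) · (1 + √{sin(φ+δ)sin(φ−β) / (sin(α−δ)sin(α+β))})²].
With α = 82.9°, φ = 36.7°, δ = 24.2°, β = 0.9°: K_a = 0.2850.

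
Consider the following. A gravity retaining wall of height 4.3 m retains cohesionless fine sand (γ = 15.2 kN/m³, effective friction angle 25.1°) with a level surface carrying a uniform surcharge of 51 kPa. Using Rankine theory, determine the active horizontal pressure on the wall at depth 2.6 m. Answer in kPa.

K_a = (1 − sin φ)/(1 + sin φ) = 0.4043.
σ_v = γz + q = 15.2 × 2.6 + 51 = 90.52 kPa.
σ_h = K_a σ_v = 0.4043 × 90.52 = 36.60 kPa.

36.6 kPa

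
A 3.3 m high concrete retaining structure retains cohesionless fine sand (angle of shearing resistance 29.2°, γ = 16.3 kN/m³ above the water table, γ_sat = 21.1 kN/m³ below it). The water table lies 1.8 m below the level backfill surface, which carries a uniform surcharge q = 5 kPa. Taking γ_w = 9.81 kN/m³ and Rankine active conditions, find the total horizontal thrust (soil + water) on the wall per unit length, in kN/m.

45.3 kN/m

K_a = tan²(45° − φ/2) = 0.3442.
γ' = 21.1 − 9.81 = 11.29 kN/m³. h₂ = H − d_w = 1.5 m.
σ'_h: at surface K_a·q = 1.721; at WT K_a(q+γd_w) = 11.82; at base K_a(q+γd_w+γ'h₂) = 17.65 kPa.
P₁ = ½(1.721+11.82)×1.8 = 12.19; P₂ = ½(11.82+17.65)×1.5 = 22.10; P_w = ½γ_w h₂² = 11.04.
Total = 12.19+22.10+11.04 = 45.33 kN/m.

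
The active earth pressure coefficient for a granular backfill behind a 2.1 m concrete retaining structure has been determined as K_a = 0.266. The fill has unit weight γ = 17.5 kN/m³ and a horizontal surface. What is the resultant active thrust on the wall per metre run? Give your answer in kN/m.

10.3 kN/m

P = ½ K_a γ H² = 0.5 × 0.266 × 17.5 × 2.1² = 10.26 kN/m.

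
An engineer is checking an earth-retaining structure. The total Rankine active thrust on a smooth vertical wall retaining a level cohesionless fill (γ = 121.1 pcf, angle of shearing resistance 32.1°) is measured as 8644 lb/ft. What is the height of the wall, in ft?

K_a = 0.3060. P_a = ½ K_a γ H² ⇒ H = √(2P_a/(K_a γ)).
H = √(2×8644/(0.3060×121.1)) = 21.60 ft.

21.6 ft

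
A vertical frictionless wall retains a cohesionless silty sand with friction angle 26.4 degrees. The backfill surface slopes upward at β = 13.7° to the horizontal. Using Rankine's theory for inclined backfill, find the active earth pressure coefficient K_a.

K_a = cos β · (cos β − √(cos²β − cos²φ)) / (cos β + √(cos²β − cos²φ)).
cos β = 0.9715, cos φ = 0.8957, √(cos²β − cos²φ) = 0.3763.
K_a = 0.9715 × (0.9715 − 0.3763)/(0.9715 + 0.3763) = 0.4291.

0.429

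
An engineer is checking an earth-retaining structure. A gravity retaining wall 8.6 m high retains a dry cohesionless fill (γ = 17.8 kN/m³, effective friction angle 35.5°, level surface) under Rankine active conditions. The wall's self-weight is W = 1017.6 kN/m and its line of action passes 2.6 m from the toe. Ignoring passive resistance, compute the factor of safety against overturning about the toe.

5.29

K_a = tan²(45° − 35.5°/2) = 0.2653.
P_a = ½K_aγH² = 0.5×0.2653×17.8×8.6² = 174.6 kN/m, acting at H/3 = 2.867 m above the base.
Overturning moment M_o = P_a × H/3 = 174.6 × 2.867 = 500.5.
Resisting moment M_r = W × 2.6 = 1017.6 × 2.6 = 2646.
FS_overturning = M_r/M_o = 2646/500.5 = 5.286.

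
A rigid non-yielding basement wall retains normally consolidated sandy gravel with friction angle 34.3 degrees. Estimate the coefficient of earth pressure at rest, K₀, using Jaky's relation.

0.436

K₀ = 1 − sin φ' = 1 − sin 34.3° = 0.4365.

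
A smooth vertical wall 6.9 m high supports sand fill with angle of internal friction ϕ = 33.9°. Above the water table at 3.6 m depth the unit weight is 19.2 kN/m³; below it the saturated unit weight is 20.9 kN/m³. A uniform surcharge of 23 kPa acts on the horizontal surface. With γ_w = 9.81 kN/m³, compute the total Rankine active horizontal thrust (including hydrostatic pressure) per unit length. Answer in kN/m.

216 kN/m

K_a = tan²(45° − φ/2) = 0.2839.
γ' = 20.9 − 9.81 = 11.09 kN/m³. h₂ = H − d_w = 3.3 m.
σ'_h: at surface K_a·q = 6.530; at WT K_a(q+γd_w) = 26.15; at base K_a(q+γd_w+γ'h₂) = 36.54 kPa.
P₁ = ½(6.530+26.15)×3.6 = 58.83; P₂ = ½(26.15+36.54)×3.3 = 103.5; P_w = ½γ_w h₂² = 53.42.
Total = 58.83+103.5+53.42 = 215.7 kN/m.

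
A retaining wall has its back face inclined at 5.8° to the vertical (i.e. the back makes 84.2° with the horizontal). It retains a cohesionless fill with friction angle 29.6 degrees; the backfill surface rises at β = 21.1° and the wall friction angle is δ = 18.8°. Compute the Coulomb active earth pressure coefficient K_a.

0.507

K_a = sin²(α+φ) / [sin²α · sin(α−δ) · (1 + √{sin(φ+δ)sin(φ−β) / (sin(α−δ)sin(α+β))})²].
With α = 84.2°, φ = 29.6°, δ = 18.8°, β = 21.1°: K_a = 0.5066.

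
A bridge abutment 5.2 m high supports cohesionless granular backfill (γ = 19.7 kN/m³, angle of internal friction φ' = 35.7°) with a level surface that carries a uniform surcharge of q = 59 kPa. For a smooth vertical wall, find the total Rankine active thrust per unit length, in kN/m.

K_a = tan²(45° − φ/2) = 0.2630.
Soil triangle: ½ K_a γ H² = 0.5×0.2630×19.7×5.2² = 70.05 kN/m.
Surcharge rectangle: K_a q H = 0.2630×59×5.2 = 80.69 kN/m.
Total = 70.05 + 80.69 = 150.7 kN/m.

151 kN/m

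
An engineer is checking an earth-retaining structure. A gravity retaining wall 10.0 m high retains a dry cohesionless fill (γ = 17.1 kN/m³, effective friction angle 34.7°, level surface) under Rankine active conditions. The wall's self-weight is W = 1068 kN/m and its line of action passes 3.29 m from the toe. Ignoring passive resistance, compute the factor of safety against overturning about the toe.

K_a = tan²(45° − 34.7°/2) = 0.2745.
P_a = ½K_aγH² = 0.5×0.2745×17.1×10.0² = 234.7 kN/m, acting at H/3 = 3.333 m above the base.
Overturning moment M_o = P_a × H/3 = 234.7 × 3.333 = 782.2.
Resisting moment M_r = W × 3.29 = 1068 × 3.29 = 3514.
FS_overturning = M_r/M_o = 3514/782.2 = 4.492.

4.49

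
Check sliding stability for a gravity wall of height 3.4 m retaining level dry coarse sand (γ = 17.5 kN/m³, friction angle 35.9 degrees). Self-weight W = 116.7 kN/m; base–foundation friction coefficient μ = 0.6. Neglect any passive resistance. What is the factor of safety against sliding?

K_a = tan²(45° − 35.9°/2) = 0.2607.
P_a = ½K_aγH² = 0.5×0.2607×17.5×3.4² = 26.37 kN/m, acting at H/3 = 1.133 m above the base.
FS_sliding = μW / P_a = 0.6×116.7 / 26.37 = 2.655.

2.65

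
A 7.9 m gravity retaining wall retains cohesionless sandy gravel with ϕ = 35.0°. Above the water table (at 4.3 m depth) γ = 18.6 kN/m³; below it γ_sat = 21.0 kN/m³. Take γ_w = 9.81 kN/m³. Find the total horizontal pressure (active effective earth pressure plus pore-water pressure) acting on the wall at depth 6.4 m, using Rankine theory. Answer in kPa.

K_a = (1 − sin φ)/(1 + sin φ) = 0.2710.
γ' = 21.0 − 9.81 = 11.19 kN/m³.
Effective vertical stress at 6.4 m: σ'_v = 18.6×4.3 + 11.19×2.10 = 103.5 kPa.
σ'_h = K_a σ'_v = 0.2710 × 103.5 = 28.04 kPa; u = γ_w × 2.10 = 20.60 kPa.
Total σ_h = 28.04 + 20.60 = 48.64 kPa.

48.6 kPa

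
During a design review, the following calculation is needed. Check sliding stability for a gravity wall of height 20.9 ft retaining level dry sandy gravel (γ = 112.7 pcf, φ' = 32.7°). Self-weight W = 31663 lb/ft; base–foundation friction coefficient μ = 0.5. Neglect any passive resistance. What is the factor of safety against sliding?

K_a = tan²(45° − 32.7°/2) = 0.2985.
P_a = ½K_aγH² = 0.5×0.2985×112.7×20.9² = 7347 lb/ft, acting at H/3 = 6.967 ft above the base.
FS_sliding = μW / P_a = 0.5×31663 / 7347 = 2.155.

2.15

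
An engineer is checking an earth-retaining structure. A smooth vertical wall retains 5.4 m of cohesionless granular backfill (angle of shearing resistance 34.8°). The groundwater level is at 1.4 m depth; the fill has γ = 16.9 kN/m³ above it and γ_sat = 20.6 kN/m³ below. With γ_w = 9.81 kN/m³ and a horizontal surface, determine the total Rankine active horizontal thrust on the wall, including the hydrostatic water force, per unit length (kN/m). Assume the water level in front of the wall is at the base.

K_a = tan²(45° − φ/2) = 0.2733.
γ' = 20.6 − 9.81 = 10.79 kN/m³. Depth below WT = 4.0 m.
σ'_h at WT = K_a γ d_w = 6.466 kPa; at base = 6.466 + K_a γ' × 4.0 = 18.26 kPa.
P₁ (0–1.4 m) = ½×6.466×1.4 = 4.527. P₂ (1.4–5.4 m) = ½(6.466+18.26)×4.0 = 49.46.
P_w = ½ γ_w h₂² = 0.5×9.81×4.0² = 78.48. Total = 4.527+49.46+78.48 = 132.5 kN/m.

132 kN/m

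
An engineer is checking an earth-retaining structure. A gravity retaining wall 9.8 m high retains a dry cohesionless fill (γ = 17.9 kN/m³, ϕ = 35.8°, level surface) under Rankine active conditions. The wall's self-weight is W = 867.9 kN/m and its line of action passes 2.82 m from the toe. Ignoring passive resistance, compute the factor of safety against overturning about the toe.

K_a = tan²(45° − 35.8°/2) = 0.2619.
P_a = ½K_aγH² = 0.5×0.2619×17.9×9.8² = 225.1 kN/m, acting at H/3 = 3.267 m above the base.
Overturning moment M_o = P_a × H/3 = 225.1 × 3.267 = 735.3.
Resisting moment M_r = W × 2.82 = 867.9 × 2.82 = 2447.
FS_overturning = M_r/M_o = 2447/735.3 = 3.329.

3.33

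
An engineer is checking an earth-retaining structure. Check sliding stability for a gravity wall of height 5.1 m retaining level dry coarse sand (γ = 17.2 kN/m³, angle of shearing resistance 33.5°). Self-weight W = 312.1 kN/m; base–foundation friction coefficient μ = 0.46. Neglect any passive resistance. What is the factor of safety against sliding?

2.22

K_a = tan²(45° − 33.5°/2) = 0.2887.
P_a = ½K_aγH² = 0.5×0.2887×17.2×5.1² = 64.58 kN/m, acting at H/3 = 1.700 m above the base.
FS_sliding = μW / P_a = 0.46×312.1 / 64.58 = 2.223.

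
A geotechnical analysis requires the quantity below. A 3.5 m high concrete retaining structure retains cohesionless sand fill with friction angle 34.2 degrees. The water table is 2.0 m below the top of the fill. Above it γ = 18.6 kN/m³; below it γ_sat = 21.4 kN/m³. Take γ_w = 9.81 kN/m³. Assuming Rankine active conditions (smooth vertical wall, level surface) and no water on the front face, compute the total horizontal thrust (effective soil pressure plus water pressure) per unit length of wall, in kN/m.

40.8 kN/m

K_a = tan²(45° − φ/2) = 0.2803.
γ' = 21.4 − 9.81 = 11.59 kN/m³. Depth below WT = 1.5 m.
σ'_h at WT = K_a γ d_w = 10.43 kPa; at base = 10.43 + K_a γ' × 1.5 = 15.30 kPa.
P₁ (0–2.0 m) = ½×10.43×2.0 = 10.43. P₂ (2.0–3.5 m) = ½(10.43+15.30)×1.5 = 19.30.
P_w = ½ γ_w h₂² = 0.5×9.81×1.5² = 11.04. Total = 10.43+19.30+11.04 = 40.76 kN/m.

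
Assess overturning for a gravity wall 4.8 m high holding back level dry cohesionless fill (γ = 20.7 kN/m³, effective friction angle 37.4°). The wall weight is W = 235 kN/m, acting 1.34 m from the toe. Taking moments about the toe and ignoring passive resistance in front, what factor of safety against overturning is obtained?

3.38

K_a = tan²(45° − 37.4°/2) = 0.2443.
P_a = ½K_aγH² = 0.5×0.2443×20.7×4.8² = 58.25 kN/m, acting at H/3 = 1.600 m above the base.
Overturning moment M_o = P_a × H/3 = 58.25 × 1.600 = 93.20.
Resisting moment M_r = W × 1.34 = 235 × 1.34 = 314.9.
FS_overturning = M_r/M_o = 314.9/93.20 = 3.379.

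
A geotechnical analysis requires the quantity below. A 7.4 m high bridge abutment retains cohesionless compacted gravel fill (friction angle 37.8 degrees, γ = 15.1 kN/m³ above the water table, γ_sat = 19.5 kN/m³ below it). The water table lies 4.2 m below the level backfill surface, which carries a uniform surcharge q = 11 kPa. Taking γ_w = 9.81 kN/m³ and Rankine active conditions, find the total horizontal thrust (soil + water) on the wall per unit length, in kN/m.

K_a = tan²(45° − φ/2) = 0.2400.
γ' = 19.5 − 9.81 = 9.690 kN/m³. h₂ = H − d_w = 3.2 m.
σ'_h: at surface K_a·q = 2.640; at WT K_a(q+γd_w) = 17.86; at base K_a(q+γd_w+γ'h₂) = 25.30 kPa.
P₁ = ½(2.640+17.86)×4.2 = 43.05; P₂ = ½(17.86+25.30)×3.2 = 69.06; P_w = ½γ_w h₂² = 50.23.
Total = 43.05+69.06+50.23 = 162.3 kN/m.

162 kN/m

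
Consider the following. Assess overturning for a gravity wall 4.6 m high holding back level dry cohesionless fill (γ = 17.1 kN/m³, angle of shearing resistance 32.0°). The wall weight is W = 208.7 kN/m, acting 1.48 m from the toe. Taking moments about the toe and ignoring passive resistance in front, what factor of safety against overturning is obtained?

K_a = tan²(45° − 32.0°/2) = 0.3073.
P_a = ½K_aγH² = 0.5×0.3073×17.1×4.6² = 55.59 kN/m, acting at H/3 = 1.533 m above the base.
Overturning moment M_o = P_a × H/3 = 55.59 × 1.533 = 85.24.
Resisting moment M_r = W × 1.48 = 208.7 × 1.48 = 308.9.
FS_overturning = M_r/M_o = 308.9/85.24 = 3.624.

3.62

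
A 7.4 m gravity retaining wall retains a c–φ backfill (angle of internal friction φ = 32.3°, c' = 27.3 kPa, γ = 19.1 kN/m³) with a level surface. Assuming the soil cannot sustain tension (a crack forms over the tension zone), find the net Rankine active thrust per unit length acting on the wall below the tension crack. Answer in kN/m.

14.2 kN/m

K_a = 0.3035; √K_a = 0.5509.
Tension-crack depth z_c = 2c/(γ√K_a) = 2×27.3/(19.1×0.5509) = 5.189 m.
σ_a at base = K_a γ H − 2c√K_a = 0.3035×19.1×7.4 − 2×27.3×0.5509 = 12.82 kPa.
P_a = ½ × 12.82 × (H − z_c) = 0.5×12.82×2.211 = 14.17 kN/m.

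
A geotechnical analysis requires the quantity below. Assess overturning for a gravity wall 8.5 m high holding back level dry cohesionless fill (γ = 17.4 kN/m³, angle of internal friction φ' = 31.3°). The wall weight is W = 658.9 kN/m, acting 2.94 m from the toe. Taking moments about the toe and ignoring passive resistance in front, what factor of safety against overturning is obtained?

3.44

K_a = tan²(45° − 31.3°/2) = 0.3162.
P_a = ½K_aγH² = 0.5×0.3162×17.4×8.5² = 198.8 kN/m, acting at H/3 = 2.833 m above the base.
Overturning moment M_o = P_a × H/3 = 198.8 × 2.833 = 563.2.
Resisting moment M_r = W × 2.94 = 658.9 × 2.94 = 1937.
FS_overturning = M_r/M_o = 1937/563.2 = 3.440.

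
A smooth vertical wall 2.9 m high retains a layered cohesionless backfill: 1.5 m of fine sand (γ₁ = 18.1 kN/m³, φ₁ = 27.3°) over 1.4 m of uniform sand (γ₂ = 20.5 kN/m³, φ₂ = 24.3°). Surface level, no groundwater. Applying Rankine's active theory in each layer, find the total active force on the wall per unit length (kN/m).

31.8 kN/m

K_a1 = tan²(45°−27.3°/2) = 0.3711; K_a2 = tan²(45°−24.3°/2) = 0.4169.
Layer 1: σ at base = K_a1 γ₁ h₁ = 10.08 kPa; P₁ = ½×10.08×1.5 = 7.557.
Layer 2: σ_v at top = γ₁h₁ = 27.15; σ_h top = K_a2×27.15 = 11.32; σ_h base = K_a2×(27.15+20.5×1.4) = 23.28.
P₂ = ½(11.32+23.28)×1.4 = 24.22. Total P_a = 7.557+24.22 = 31.78 kN/m.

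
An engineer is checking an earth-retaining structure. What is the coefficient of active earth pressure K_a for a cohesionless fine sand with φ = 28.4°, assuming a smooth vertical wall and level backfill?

K_a = tan²(45° − φ/2) = tan²(30.80°) = 0.3554.

0.355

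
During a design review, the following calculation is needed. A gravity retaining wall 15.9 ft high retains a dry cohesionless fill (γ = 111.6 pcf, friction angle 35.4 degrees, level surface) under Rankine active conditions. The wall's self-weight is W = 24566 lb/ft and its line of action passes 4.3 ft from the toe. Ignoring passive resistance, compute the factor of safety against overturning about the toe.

K_a = tan²(45° − 35.4°/2) = 0.2664.
P_a = ½K_aγH² = 0.5×0.2664×111.6×15.9² = 3758 lb/ft, acting at H/3 = 5.300 ft above the base.
Overturning moment M_o = P_a × H/3 = 3758 × 5.300 = 19920.
Resisting moment M_r = W × 4.3 = 24566 × 4.3 = 105600.
FS_overturning = M_r/M_o = 105600/19920 = 5.304.

5.30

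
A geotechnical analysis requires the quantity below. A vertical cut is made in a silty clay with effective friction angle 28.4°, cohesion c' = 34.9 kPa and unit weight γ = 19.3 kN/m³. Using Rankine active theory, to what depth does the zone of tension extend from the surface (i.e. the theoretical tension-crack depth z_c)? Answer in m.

6.07 m

K_a = tan²(45° − 28.4°/2) = 0.3554; √K_a = 0.5961.
The active pressure is zero where K_a γ z = 2c√K_a, so z_c = 2c/(γ√K_a) = 2×34.9/(19.3×0.5961) = 6.067 m.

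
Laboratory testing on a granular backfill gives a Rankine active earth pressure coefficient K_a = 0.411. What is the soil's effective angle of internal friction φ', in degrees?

K_a = tan²(45° − φ/2) ⇒ 45° − φ/2 = arctan(√0.411) = 32.66°.
φ = 2(45° − 32.66°) = 24.67°.

24.7°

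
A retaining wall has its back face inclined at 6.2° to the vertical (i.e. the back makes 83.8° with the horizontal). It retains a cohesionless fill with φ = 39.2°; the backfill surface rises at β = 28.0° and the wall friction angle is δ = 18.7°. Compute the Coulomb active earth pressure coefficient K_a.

K_a = sin²(α+φ) / [sin²α · sin(α−δ) · (1 + √{sin(φ+δ)sin(φ−β) / (sin(α−δ)sin(α+β))})²].
With α = 83.8°, φ = 39.2°, δ = 18.7°, β = 28.0°: K_a = 0.3773.

0.377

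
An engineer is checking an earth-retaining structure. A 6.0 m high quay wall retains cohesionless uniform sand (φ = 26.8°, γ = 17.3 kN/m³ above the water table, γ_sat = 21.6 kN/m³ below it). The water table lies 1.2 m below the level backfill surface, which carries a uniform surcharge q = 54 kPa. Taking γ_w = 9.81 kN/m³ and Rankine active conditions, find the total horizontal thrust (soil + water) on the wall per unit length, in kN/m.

K_a = tan²(45° − φ/2) = 0.3785.
γ' = 21.6 − 9.81 = 11.79 kN/m³. h₂ = H − d_w = 4.8 m.
σ'_h: at surface K_a·q = 20.44; at WT K_a(q+γd_w) = 28.29; at base K_a(q+γd_w+γ'h₂) = 49.71 kPa.
P₁ = ½(20.44+28.29)×1.2 = 29.24; P₂ = ½(28.29+49.71)×4.8 = 187.2; P_w = ½γ_w h₂² = 113.0.
Total = 29.24+187.2+113.0 = 329.5 kN/m.

329 kN/m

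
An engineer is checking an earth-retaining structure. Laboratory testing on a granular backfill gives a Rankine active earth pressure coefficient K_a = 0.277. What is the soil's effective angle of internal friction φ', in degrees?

34.5°

K_a = tan²(45° − φ/2) ⇒ 45° − φ/2 = arctan(√0.277) = 27.76°.
φ = 2(45° − 27.76°) = 34.48°.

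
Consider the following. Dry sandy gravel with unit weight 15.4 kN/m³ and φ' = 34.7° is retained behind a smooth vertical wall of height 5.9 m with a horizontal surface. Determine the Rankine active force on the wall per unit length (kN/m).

73.6 kN/m

K_a = tan²(45° − φ/2) = 0.2745.
P_a = ½ K_a γ H² = 0.5 × 0.2745 × 15.4 × 5.9² = 73.57 kN/m.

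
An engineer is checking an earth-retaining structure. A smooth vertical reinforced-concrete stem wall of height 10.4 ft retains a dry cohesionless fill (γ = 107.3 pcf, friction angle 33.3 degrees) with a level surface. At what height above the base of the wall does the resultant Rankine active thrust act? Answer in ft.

K_a = 0.2911.
The pressure distribution is triangular, so the resultant acts at H/3 above the base = 10.4/3 = 3.467 ft.

3.47 ft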